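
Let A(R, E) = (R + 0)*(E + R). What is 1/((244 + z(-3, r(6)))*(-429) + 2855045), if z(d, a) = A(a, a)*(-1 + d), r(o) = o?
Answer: 1/2873921 ≈ 3.4796e-7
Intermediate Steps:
A(R, E) = R*(E + R)
z(d, a) = 2*a²*(-1 + d) (z(d, a) = (a*(a + a))*(-1 + d) = (a*(2*a))*(-1 + d) = (2*a²)*(-1 + d) = 2*a²*(-1 + d))
1/((244 + z(-3, r(6)))*(-429) + 2855045) = 1/((244 + 2*6²*(-1 - 3))*(-429) + 2855045) = 1/((244 + 2*36*(-4))*(-429) + 2855045) = 1/((244 - 288)*(-429) + 2855045) = 1/(-44*(-429) + 2855045) = 1/(18876 + 2855045) = 1/2873921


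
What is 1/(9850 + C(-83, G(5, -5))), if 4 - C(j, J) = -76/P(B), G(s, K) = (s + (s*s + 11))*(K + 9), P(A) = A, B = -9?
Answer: 9/88610 ≈ 0.00010157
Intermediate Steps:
G(s, K) = (9 + K)*(11 + s + s²) (G(s, K) = (s + (s² + 11))*(9 + K) = (s + (11 + s²))*(9 + K) = (11 + s + s²)*(9 + K) = (9 + K)*(11 + s + s²))
C(j, J) = -40/9 (C(j, J) = 4 - (-76)/(-9) = 4 - (-76)*(-1)/9 = 4 - 1*76/9 = 4 - 76/9 = -40/9)
1/(9850 + C(-83, G(5, -5))) = 1/(9850 - 40/9) = 1/(88610/9) = 9/88610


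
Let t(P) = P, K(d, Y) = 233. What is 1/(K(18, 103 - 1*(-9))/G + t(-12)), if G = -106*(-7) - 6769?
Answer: -6027/72557 ≈ -0.083066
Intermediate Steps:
G = -6027 (G = 742 - 6769 = -6027)
1/(K(18, 103 - 1*(-9))/G + t(-12)) = 1/(233/(-6027) - 12) = 1/(233*(-1/6027) - 12) = 1/(-233/6027 - 12) = 1/(-72557/6027) = -6027/72557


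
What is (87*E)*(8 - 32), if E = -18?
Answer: 37584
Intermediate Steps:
(87*E)*(8 - 32) = (87*(-18))*(8 - 32) = -1566*(-24) = 37584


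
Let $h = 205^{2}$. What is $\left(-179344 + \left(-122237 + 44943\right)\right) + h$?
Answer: $-214613$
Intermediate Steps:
$h = 42025$
$\left(-179344 + \left(-122237 + 44943\right)\right) + h = \left(-179344 + \left(-122237 + 44943\right)\right) + 42025 = \left(-179344 - 77294\right) + 42025 = -256638 + 42025 = -214613$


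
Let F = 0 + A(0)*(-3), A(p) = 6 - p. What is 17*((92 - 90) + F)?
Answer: -272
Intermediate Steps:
F = -18 (F = 0 + (6 - 1*0)*(-3) = 0 + (6 + 0)*(-3) = 0 + 6*(-3) = 0 - 18 = -18)
17*((92 - 90) + F) = 17*((92 - 90) - 18) = 17*(2 - 18) = 17*(-16) = -272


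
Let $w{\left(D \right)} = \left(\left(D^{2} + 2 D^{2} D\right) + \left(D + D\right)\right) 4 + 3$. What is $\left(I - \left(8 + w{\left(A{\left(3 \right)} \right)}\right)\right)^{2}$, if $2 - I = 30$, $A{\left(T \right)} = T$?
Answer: $99225$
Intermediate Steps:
$I = -28$ ($I = 2 - 30 = -28$)
$w{\left(D \right)} = 3 + 4 D^{2} + 8 D + 8 D^{3}$ ($w{\left(D \right)} = \left(\left(D^{2} + 2 D^{3}\right) + 2 D\right) 4 + 3 = \left(D^{2} + 2 D + 2 D^{3}\right) 4 + 3 = \left(4 D^{2} + 8 D + 8 D^{3}\right) + 3 = 3 + 4 D^{2} + 8 D + 8 D^{3}$)
$\left(I - \left(8 + w{\left(A{\left(3 \right)} \right)}\right)\right)^{2} = \left(-28 - \left(11 + 24 + 36 + 216\right)\right)^{2} = \left(-28 - \left(35 + 36 + 216\right)\right)^{2} = \left(-28 - 287\right)^{2} = \left(-315\right)^{2} = 99225$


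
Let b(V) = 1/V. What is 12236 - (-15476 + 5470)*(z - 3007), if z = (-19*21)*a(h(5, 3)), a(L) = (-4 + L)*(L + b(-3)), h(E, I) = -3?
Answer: -123231666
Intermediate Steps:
a(L) = (-4 + L)*(-⅓ + L) (a(L) = (-4 + L)*(L + 1/(-3)) = (-4 + L)*(L - ⅓) = (-4 + L)*(-⅓ + L))
z = -9310 (z = (-19*21)*(4/3 + (-3)² - 13/3*(-3)) = -399*(4/3 + 9 + 13) = -399*70/3 = -9310)
12236 - (-15476 + 5470)*(z - 3007) = 12236 - (-15476 + 5470)*(-9310 - 3007) = 12236 - (-10006)*(-12317) = 12236 - 1*123243902 = 12236 - 123243902 = -123231666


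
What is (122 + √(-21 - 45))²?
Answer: (122 + I*√66)² ≈ 14818.0 + 1982.3*I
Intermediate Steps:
(122 + √(-21 - 45))² = (122 + √(-66))² = (122 + I*√66)²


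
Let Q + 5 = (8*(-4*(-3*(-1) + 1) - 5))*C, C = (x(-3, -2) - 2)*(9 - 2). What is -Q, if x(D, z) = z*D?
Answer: 4709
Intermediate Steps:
x(D, z) = D*z
C = 28 (C = (-3*(-2) - 2)*(9 - 2) = (6 - 2)*7 = 4*7 = 28)
Q = -4709 (Q = -5 + (8*(-4*(-3*(-1) + 1) - 5))*28 = -5 + (8*(-4*(3 + 1) - 5))*28 = -5 + (8*(-4*4 - 5))*28 = -5 + (8*(-16 - 5))*28 = -5 + (8*(-21))*28 = -5 - 168*28 = -5 - 4704 = -4709)
-Q = -1*(-4709) = 4709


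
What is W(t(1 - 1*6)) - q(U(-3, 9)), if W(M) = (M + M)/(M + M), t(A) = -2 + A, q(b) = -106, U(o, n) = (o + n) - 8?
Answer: 107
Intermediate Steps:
U(o, n) = -8 + n + o (U(o, n) = (n + o) - 8 = -8 + n + o)
W(M) = 1 (W(M) = (2*M)/((2*M)) = (2*M)*(1/(2*M)) = 1)
W(t(1 - 1*6)) - q(U(-3, 9)) = 1 - 1*(-106) = 1 + 106 = 107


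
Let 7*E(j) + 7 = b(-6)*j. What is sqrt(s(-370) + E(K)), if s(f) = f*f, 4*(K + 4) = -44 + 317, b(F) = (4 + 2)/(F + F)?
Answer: sqrt(107325218)/28 ≈ 369.99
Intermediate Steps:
b(F) = 3/F (b(F) = 6/((2*F)) = 6*(1/(2*F)) = 3/F)
K = 257/4 (K = -4 + (-44 + 317)/4 = -4 + (1/4)*273 = -4 + 273/4 = 257/4 ≈ 64.250)
E(j) = -1 - j/14 (E(j) = -1 + ((3/(-6))*j)/7 = -1 + ((3*(-1/6))*j)/7 = -1 + (-j/2)/7 = -1 - j/14)
s(f) = f**2
sqrt(s(-370) + E(K)) = sqrt((-370)**2 + (-1 - 1/14*257/4)) = sqrt(136900 + (-1 - 257/56)) = sqrt(136900 - 313/56) = sqrt(7666087/56) = sqrt(107325218)/28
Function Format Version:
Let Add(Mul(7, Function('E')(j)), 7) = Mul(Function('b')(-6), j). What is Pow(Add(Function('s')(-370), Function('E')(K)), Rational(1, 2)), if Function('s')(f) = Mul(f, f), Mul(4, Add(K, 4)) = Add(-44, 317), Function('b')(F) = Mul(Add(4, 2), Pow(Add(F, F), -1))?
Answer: Mul(Rational(1, 28), Pow(107325218, Rational(1, 2))) ≈ 369.99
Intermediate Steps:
Function('b')(F) = Mul(3, Pow(F, -1)) (Function('b')(F) = Mul(6, Pow(Mul(2, F), -1)) = Mul(6, Mul(Rational(1, 2), Pow(F, -1))) = Mul(3, Pow(F, -1)))
K = Rational(257, 4) (K = Add(-4, Mul(Rational(1, 4), Add(-44, 317))) = Add(-4, Mul(Rational(1, 4), 273)) = Add(-4, Rational(273, 4)) = Rational(257, 4) ≈ 64.250)
Function('E')(j) = Add(-1, Mul(Rational(-1, 14), j)) (Function('E')(j) = Add(-1, Mul(Rational(1, 7), Mul(Mul(3, Pow(-6, -1)), j))) = Add(-1, Mul(Rational(1, 7), Mul(Mul(3, Rational(-1, 6)), j))) = Add(-1, Mul(Rational(1, 7), Mul(Rational(-1, 2), j))) = Add(-1, Mul(Rational(-1, 14), j)))
Function('s')(f) = Pow(f, 2)
Pow(Add(Function('s')(-370), Function('E')(K)), Rational(1, 2)) = Pow(Add(Pow(-370, 2), Add(-1, Mul(Rational(-1, 14), Rational(257, 4)))), Rational(1, 2)) = Pow(Add(136900, Add(-1, Rational(-257, 56))), Rational(1, 2)) = Pow(Add(136900, Rational(-313, 56)), Rational(1, 2)) = Pow(Rational(7666087, 56), Rational(1, 2)) = Mul(Rational(1, 28), Pow(107325218, Rational(1, 2)))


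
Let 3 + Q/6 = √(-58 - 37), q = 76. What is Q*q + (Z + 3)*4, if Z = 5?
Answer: -1336 + 456*I*√95 ≈ -1336.0 + 4444.5*I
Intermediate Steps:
Q = -18 + 6*I*√95 (Q = -18 + 6*√(-58 - 37) = -18 + 6*√(-95) = -18 + 6*(I*√95) = -18 + 6*I*√95 ≈ -18.0 + 58.481*I)
Q*q + (Z + 3)*4 = (-18 + 6*I*√95)*76 + (5 + 3)*4 = (-1368 + 456*I*√95) + 8*4 = (-1368 + 456*I*√95) + 32 = -1336 + 456*I*√95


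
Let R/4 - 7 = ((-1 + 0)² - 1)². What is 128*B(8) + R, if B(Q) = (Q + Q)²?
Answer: 32796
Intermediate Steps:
B(Q) = 4*Q² (B(Q) = (2*Q)² = 4*Q²)
R = 28 (R = 28 + 4*((-1 + 0)² - 1)² = 28 + 4*((-1)² - 1)² = 28 + 4*(1 - 1)² = 28 + 4*0² = 28 + 4*0 = 28 + 0 = 28)
128*B(8) + R = 128*(4*8²) + 28 = 128*(4*64) + 28 = 128*256 + 28 = 32768 + 28 = 32796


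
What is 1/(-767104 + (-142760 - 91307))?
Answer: -1/1001171 ≈ -9.9883e-7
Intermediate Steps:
1/(-767104 + (-142760 - 91307)) = 1/(-767104 - 234067) = 1/(-1001171) = -1/1001171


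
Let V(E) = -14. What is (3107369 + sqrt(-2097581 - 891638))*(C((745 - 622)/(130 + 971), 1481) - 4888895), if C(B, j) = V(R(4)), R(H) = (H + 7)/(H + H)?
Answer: -15191644270421 - 4888909*I*sqrt(2989219) ≈ -1.5192e+13 - 8.4526e+9*I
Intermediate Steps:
R(H) = (7 + H)/(2*H) (R(H) = (7 + H)/((2*H)) = (7 + H)*(1/(2*H)) = (7 + H)/(2*H))
C(B, j) = -14
(3107369 + sqrt(-2097581 - 891638))*(C((745 - 622)/(130 + 971), 1481) - 4888895) = (3107369 + sqrt(-2097581 - 891638))*(-14 - 4888895) = (3107369 + sqrt(-2989219))*(-4888909) = (3107369 + I*sqrt(2989219))*(-4888909) = -15191644270421 - 4888909*I*sqrt(2989219)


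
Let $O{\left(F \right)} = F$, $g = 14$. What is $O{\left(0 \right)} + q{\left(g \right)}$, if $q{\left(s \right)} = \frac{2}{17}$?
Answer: $\frac{2}{17} \approx 0.11765$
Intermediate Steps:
$q{\left(s \right)} = \frac{2}{17}$ ($q{\left(s \right)} = 2 \cdot \frac{1}{17} = \frac{2}{17}$)
$O{\left(0 \right)} + q{\left(g \right)} = 0 + \frac{2}{17} = \frac{2}{17}$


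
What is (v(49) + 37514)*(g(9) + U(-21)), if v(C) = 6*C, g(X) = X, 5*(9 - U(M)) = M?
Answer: 4196688/5 ≈ 8.3934e+5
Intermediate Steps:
U(M) = 9 - M/5
(v(49) + 37514)*(g(9) + U(-21)) = (6*49 + 37514)*(9 + (9 - ⅕*(-21))) = (294 + 37514)*(9 + (9 + 21/5)) = 37808*(9 + 66/5) = 37808*(111/5) = 4196688/5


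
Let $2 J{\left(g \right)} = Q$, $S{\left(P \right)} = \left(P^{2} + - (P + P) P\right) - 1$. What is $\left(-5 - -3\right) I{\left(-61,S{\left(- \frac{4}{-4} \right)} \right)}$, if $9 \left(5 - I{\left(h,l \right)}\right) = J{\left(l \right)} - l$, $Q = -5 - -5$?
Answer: $- \frac{86}{9} \approx -9.5556$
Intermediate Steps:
$Q = 0$ ($Q = -5 + 5 = 0$)
$S{\left(P \right)} = -1 - P^{2}$ ($S{\left(P \right)} = \left(P^{2} + - 2 P P\right) - 1 = \left(P^{2} - 2 P^{2}\right) - 1 = - P^{2} - 1 = -1 - P^{2}$)
$J{\left(g \right)} = 0$ ($J{\left(g \right)} = \frac{1}{2} \cdot 0 = 0$)
$I{\left(h,l \right)} = 5 + \frac{l}{9}$ ($I{\left(h,l \right)} = 5 - \frac{0 - l}{9} = 5 - \frac{\left(-1\right) l}{9} = 5 + \frac{l}{9}$)
$\left(-5 - -3\right) I{\left(-61,S{\left(- \frac{4}{-4} \right)} \right)} = \left(-5 - -3\right) \left(5 + \frac{-1 - \left(- \frac{4}{-4}\right)^{2}}{9}\right) = \left(-5 + 3\right) \left(5 + \frac{-1 - \left(\left(-4\right) \left(- \frac{1}{4}\right)\right)^{2}}{9}\right) = - 2 \left(5 + \frac{-1 - 1^{2}}{9}\right) = - 2 \left(5 + \frac{-1 - 1}{9}\right) = - 2 \left(5 + \frac{1}{9} \left(-2\right)\right) = - 2 \left(5 - \frac{2}{9}\right) = \left(-2\right) \frac{43}{9} = - \frac{86}{9}$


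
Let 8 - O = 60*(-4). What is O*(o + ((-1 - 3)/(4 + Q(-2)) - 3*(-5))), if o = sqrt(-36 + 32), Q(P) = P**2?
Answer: 3596 + 496*I ≈ 3596.0 + 496.0*I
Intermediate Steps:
O = 248 (O = 8 - 60*(-4) = 8 - 1*(-240) = 8 + 240 = 248)
o = 2*I (o = sqrt(-4) = 2*I ≈ 2.0*I)
O*(o + ((-1 - 3)/(4 + Q(-2)) - 3*(-5))) = 248*(2*I + ((-1 - 3)/(4 + (-2)**2) - 3*(-5))) = 248*(2*I + (-4/(4 + 4) + 15)) = 248*(2*I + (-4/8 + 15)) = 248*(2*I + (-4*1/8 + 15)) = 248*(2*I + (-1/2 + 15)) = 248*(2*I + 29/2) = 248*(29/2 + 2*I) = 3596 + 496*I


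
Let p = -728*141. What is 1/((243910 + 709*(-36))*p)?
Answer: -1/22416886128 ≈ -4.4609e-11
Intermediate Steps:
p = -102648
1/((243910 + 709*(-36))*p) = 1/((243910 + 709*(-36))*(-102648)) = -1/102648/(243910 - 25524) = -1/102648/218386 = (1/218386)*(-1/102648) = -1/22416886128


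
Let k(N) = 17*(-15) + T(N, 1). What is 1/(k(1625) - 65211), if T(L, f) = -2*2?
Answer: -1/65470 ≈ -1.5274e-5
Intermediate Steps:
T(L, f) = -4
k(N) = -259 (k(N) = 17*(-15) - 4 = -255 - 4 = -259)
1/(k(1625) - 65211) = 1/(-259 - 65211) = 1/(-65470) = -1/65470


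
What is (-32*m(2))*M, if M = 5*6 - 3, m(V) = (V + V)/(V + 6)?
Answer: -432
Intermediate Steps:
m(V) = 2*V/(6 + V) (m(V) = (2*V)/(6 + V) = 2*V/(6 + V))
M = 27 (M = 30 - 3 = 27)
(-32*m(2))*M = -64*2/(6 + 2)*27 = -64*2/8*27 = -32*½*27 = -16*27 = -432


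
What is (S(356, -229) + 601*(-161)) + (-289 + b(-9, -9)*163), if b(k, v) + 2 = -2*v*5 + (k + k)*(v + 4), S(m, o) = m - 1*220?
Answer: -67900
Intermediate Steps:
S(m, o) = -220 + m (S(m, o) = m - 220 = -220 + m)
b(k, v) = -2 - 10*v + 2*k*(4 + v) (b(k, v) = -2 + (-2*v*5 + (k + k)*(v + 4)) = -2 + (-10*v + (2*k)*(4 + v)) = -2 + (-10*v + 2*k*(4 + v)) = -2 - 10*v + 2*k*(4 + v))
(S(356, -229) + 601*(-161)) + (-289 + b(-9, -9)*163) = ((-220 + 356) + 601*(-161)) + (-289 + (-2 - 10*(-9) + 8*(-9) + 2*(-9)*(-9))*163) = (136 - 96761) + (-289 + (-2 + 90 - 72 + 162)*163) = -96625 + (-289 + 178*163) = -96625 + (-289 + 29014) = -96625 + 28725 = -67900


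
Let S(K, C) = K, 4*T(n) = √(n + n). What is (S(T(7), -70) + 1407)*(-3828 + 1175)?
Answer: -3732771 - 2653*√14/4 ≈ -3.7353e+6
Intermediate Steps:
T(n) = √2*√n/4 (T(n) = √(n + n)/4 = √(2*n)/4 = (√2*√n)/4 = √2*√n/4)
(S(T(7), -70) + 1407)*(-3828 + 1175) = (√2*√7/4 + 1407)*(-3828 + 1175) = (√14/4 + 1407)*(-2653) = (1407 + √14/4)*(-2653) = -3732771 - 2653*√14/4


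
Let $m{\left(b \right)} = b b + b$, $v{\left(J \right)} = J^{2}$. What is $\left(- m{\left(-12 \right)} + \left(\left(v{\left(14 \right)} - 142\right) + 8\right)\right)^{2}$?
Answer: $4900$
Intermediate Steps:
$m{\left(b \right)} = b + b^{2}$ ($m{\left(b \right)} = b^{2} + b = b + b^{2}$)
$\left(- m{\left(-12 \right)} + \left(\left(v{\left(14 \right)} - 142\right) + 8\right)\right)^{2} = \left(- \left(-12\right) \left(1 - 12\right) + \left(\left(14^{2} - 142\right) + 8\right)\right)^{2} = \left(- \left(-12\right) \left(-11\right) + \left(\left(196 - 142\right) + 8\right)\right)^{2} = \left(\left(-1\right) 132 + \left(54 + 8\right)\right)^{2} = \left(-132 + 62\right)^{2} = \left(-70\right)^{2} = 4900$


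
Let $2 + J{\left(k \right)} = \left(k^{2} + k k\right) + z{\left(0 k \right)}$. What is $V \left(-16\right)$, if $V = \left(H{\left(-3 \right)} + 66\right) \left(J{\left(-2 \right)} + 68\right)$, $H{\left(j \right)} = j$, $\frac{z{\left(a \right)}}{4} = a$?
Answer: $-74592$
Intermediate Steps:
$z{\left(a \right)} = 4 a$
$J{\left(k \right)} = -2 + 2 k^{2}$ ($J{\left(k \right)} = -2 + \left(\left(k^{2} + k k\right) + 4 \cdot 0 k\right) = -2 + \left(\left(k^{2} + k^{2}\right) + 4 \cdot 0\right) = -2 + \left(2 k^{2} + 0\right) = -2 + 2 k^{2}$)
$V = 4662$ ($V = \left(-3 + 66\right) \left(\left(-2 + 2 \left(-2\right)^{2}\right) + 68\right) = 63 \left(\left(-2 + 2 \cdot 4\right) + 68\right) = 63 \left(\left(-2 + 8\right) + 68\right) = 63 \left(6 + 68\right) = 63 \cdot 74 = 4662$)
$V \left(-16\right) = 4662 \left(-16\right) = -74592$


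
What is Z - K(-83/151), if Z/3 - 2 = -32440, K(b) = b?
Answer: -14694331/151 ≈ -97314.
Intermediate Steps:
Z = -97314 (Z = 6 + 3*(-32440) = 6 - 97320 = -97314)
Z - K(-83/151) = -97314 - (-83)/151 = -97314 - 1*(-83/151) = -97314 + 83/151 = -14694331/151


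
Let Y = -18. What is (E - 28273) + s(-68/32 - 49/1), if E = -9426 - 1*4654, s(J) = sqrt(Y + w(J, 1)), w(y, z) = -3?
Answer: -42353 + I*sqrt(21) ≈ -42353.0 + 4.5826*I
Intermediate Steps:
s(J) = I*sqrt(21) (s(J) = sqrt(-18 - 3) = sqrt(-21) = I*sqrt(21))
E = -14080 (E = -9426 - 4654 = -14080)
(E - 28273) + s(-68/32 - 49/1) = (-14080 - 28273) + I*sqrt(21) = -42353 + I*sqrt(21)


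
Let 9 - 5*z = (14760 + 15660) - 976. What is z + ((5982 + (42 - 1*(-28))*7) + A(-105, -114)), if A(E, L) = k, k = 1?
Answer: 586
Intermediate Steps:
A(E, L) = 1
z = -5887 (z = 9/5 - ((14760 + 15660) - 976)/5 = 9/5 - (30420 - 976)/5 = 9/5 - ⅕*29444 = 9/5 - 29444/5 = -5887)
z + ((5982 + (42 - 1*(-28))*7) + A(-105, -114)) = -5887 + ((5982 + (42 - 1*(-28))*7) + 1) = -5887 + ((5982 + (42 + 28)*7) + 1) = -5887 + ((5982 + 70*7) + 1) = -5887 + ((5982 + 490) + 1) = -5887 + (6472 + 1) = -5887 + 6473 = 586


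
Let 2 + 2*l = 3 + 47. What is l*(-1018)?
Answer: -24432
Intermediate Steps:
l = 24 (l = -1 + (3 + 47)/2 = -1 + (½)*50 = -1 + 25 = 24)
l*(-1018) = 24*(-1018) = -24432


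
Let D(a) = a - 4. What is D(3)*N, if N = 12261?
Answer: -12261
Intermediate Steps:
D(a) = -4 + a
D(3)*N = (-4 + 3)*12261 = -1*12261 = -12261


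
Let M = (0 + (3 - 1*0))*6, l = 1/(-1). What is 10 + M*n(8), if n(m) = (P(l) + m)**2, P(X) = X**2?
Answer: 1468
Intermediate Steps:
l = -1 (l = 1*(-1) = -1)
n(m) = (1 + m)**2 (n(m) = ((-1)**2 + m)**2 = (1 + m)**2)
M = 18 (M = (0 + (3 + 0))*6 = (0 + 3)*6 = 3*6 = 18)
10 + M*n(8) = 10 + 18*(1 + 8)**2 = 10 + 18*9**2 = 10 + 18*81 = 10 + 1458 = 1468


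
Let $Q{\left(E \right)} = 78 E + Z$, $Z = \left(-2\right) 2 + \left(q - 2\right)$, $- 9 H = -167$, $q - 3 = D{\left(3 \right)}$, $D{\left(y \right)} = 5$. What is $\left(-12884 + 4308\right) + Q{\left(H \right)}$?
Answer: $- \frac{21380}{3} \approx -7126.7$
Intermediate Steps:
$q = 8$ ($q = 3 + 5 = 8$)
$H = \frac{167}{9}$ ($H = \left(- \frac{1}{9}\right) \left(-167\right) = \frac{167}{9} \approx 18.556$)
$Z = 2$ ($Z = \left(-2\right) 2 + \left(8 - 2\right) = -4 + 6 = 2$)
$Q{\left(E \right)} = 2 + 78 E$ ($Q{\left(E \right)} = 78 E + 2 = 2 + 78 E$)
$\left(-12884 + 4308\right) + Q{\left(H \right)} = \left(-12884 + 4308\right) + \left(2 + 78 \cdot \frac{167}{9}\right) = -8576 + \left(2 + \frac{4342}{3}\right) = -8576 + \frac{4348}{3} = - \frac{21380}{3}$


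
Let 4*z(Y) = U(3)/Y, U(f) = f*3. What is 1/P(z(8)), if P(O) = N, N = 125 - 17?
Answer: 1/108 ≈ 0.0092593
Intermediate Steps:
U(f) = 3*f
z(Y) = 9/(4*Y) (z(Y) = ((3*3)/Y)/4 = (9/Y)/4 = 9/(4*Y))
N = 108
P(O) = 108
1/P(z(8)) = 1/108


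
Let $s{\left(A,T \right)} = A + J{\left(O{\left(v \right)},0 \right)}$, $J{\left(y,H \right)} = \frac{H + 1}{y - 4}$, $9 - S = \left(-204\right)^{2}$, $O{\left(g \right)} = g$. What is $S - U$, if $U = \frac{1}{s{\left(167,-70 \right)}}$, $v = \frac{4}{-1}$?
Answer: $- \frac{55545353}{1335} \approx -41607.0$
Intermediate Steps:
$v = -4$ ($v = 4 \left(-1\right) = -4$)
$S = -41607$ ($S = 9 - \left(-204\right)^{2} = 9 - 41616 = -41607$)
$J{\left(y,H \right)} = \frac{1 + H}{-4 + y}$
$s{\left(A,T \right)} = - \frac{1}{8} + A$ ($s{\left(A,T \right)} = A + \frac{1 + 0}{-4 - 4} = A + \frac{1}{-8} \cdot 1 = A - \frac{1}{8} = - \frac{1}{8} + A$)
$U = \frac{8}{1335}$ ($U = \frac{1}{- \frac{1}{8} + 167} = \frac{1}{\frac{1335}{8}} = \frac{8}{1335} \approx 0.0059925$)
$S - U = -41607 - \frac{8}{1335} = - \frac{55545353}{1335}$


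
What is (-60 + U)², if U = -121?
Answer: 32761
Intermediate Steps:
(-60 + U)² = (-60 - 121)² = (-181)² = 32761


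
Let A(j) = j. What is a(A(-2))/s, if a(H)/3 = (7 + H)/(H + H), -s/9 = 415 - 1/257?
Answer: 1285/1279848 ≈ 0.0010040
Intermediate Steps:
s = -959886/257 (s = -9*(415 - 1/257) = -9*106654/257 = -959886/257 ≈ -3735.0)
a(H) = 3*(7 + H)/(2*H) (a(H) = 3*((7 + H)/(H + H)) = 3*((7 + H)/((2*H))) = 3*((7 + H)*(1/(2*H))) = 3*((7 + H)/(2*H)) = 3*(7 + H)/(2*H))
a(A(-2))/s = ((3/2)*(7 - 2)/(-2))/(-959886/257) = ((3/2)*(-1/2)*5)*(-257/959886) = -15/4*(-257/959886) = 1285/1279848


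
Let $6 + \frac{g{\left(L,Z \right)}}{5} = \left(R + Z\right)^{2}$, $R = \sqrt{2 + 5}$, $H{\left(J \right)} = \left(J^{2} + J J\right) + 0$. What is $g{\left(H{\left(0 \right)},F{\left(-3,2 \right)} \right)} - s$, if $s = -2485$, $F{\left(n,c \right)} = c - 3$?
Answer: $2495 - 10 \sqrt{7} \approx 2468.5$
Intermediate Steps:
$F{\left(n,c \right)} = -3 + c$
$H{\left(J \right)} = 2 J^{2}$ ($H{\left(J \right)} = \left(J^{2} + J^{2}\right) + 0 = 2 J^{2} + 0 = 2 J^{2}$)
$R = \sqrt{7} \approx 2.6458$
$g{\left(L,Z \right)} = -30 + 5 \left(Z + \sqrt{7}\right)^{2}$ ($g{\left(L,Z \right)} = -30 + 5 \left(\sqrt{7} + Z\right)^{2} = -30 + 5 \left(Z + \sqrt{7}\right)^{2}$)
$g{\left(H{\left(0 \right)},F{\left(-3,2 \right)} \right)} - s = \left(-30 + 5 \left(\left(-3 + 2\right) + \sqrt{7}\right)^{2}\right) - -2485 = \left(-30 + 5 \left(-1 + \sqrt{7}\right)^{2}\right) + 2485 = 2455 + 5 \left(-1 + \sqrt{7}\right)^{2}$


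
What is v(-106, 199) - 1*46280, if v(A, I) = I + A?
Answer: -46187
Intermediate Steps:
v(A, I) = A + I
v(-106, 199) - 1*46280 = (-106 + 199) - 1*46280 = 93 - 46280 = -46187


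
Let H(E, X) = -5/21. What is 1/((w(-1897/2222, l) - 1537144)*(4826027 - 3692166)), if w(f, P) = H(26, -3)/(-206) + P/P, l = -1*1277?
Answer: -4326/7539813509536793 ≈ -5.7375e-13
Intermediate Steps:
H(E, X) = -5/21 (H(E, X) = -5*1/21 = -5/21)
l = -1277
w(f, P) = 4331/4326 (w(f, P) = -5/21/(-206) + P/P = -5/21*(-1/206) + 1 = 5/4326 + 1 = 4331/4326)
1/((w(-1897/2222, l) - 1537144)*(4826027 - 3692166)) = 1/((4331/4326 - 1537144)*(4826027 - 3692166)) = 1/(-6649680613/4326*1133861) = 1/(-7539813509536793/4326) = -4326/7539813509536793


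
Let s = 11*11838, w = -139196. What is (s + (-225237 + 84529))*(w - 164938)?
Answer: 3190365660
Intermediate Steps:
s = 130218
(s + (-225237 + 84529))*(w - 164938) = (130218 + (-225237 + 84529))*(-139196 - 164938) = (130218 - 140708)*(-304134) = -10490*(-304134) = 3190365660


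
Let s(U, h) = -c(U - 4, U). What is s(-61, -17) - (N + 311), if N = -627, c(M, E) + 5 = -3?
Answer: 324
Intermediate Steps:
c(M, E) = -8 (c(M, E) = -5 - 3 = -8)
s(U, h) = 8 (s(U, h) = -1*(-8) = 8)
s(-61, -17) - (N + 311) = 8 - (-627 + 311) = 8 - 1*(-316) = 8 + 316 = 324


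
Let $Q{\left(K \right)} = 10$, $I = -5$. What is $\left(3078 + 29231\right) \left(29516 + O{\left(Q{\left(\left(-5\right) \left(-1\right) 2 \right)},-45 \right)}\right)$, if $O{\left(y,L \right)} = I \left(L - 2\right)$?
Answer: $961225059$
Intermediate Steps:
$O{\left(y,L \right)} = 10 - 5 L$ ($O{\left(y,L \right)} = - 5 \left(L - 2\right) = - 5 \left(-2 + L\right) = 10 - 5 L$)
$\left(3078 + 29231\right) \left(29516 + O{\left(Q{\left(\left(-5\right) \left(-1\right) 2 \right)},-45 \right)}\right) = \left(3078 + 29231\right) \left(29516 + \left(10 - -225\right)\right) = 32309 \left(29516 + \left(10 + 225\right)\right) = 32309 \left(29516 + 235\right) = 32309 \cdot 29751 = 961225059$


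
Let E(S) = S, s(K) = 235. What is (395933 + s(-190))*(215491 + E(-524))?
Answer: 85163046456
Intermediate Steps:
(395933 + s(-190))*(215491 + E(-524)) = (395933 + 235)*(215491 - 524) = 396168*214967 = 85163046456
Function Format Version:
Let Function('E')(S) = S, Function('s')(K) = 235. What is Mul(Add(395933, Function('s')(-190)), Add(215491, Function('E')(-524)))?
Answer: 85163046456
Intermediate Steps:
Mul(Add(395933, Function('s')(-190)), Add(215491, Function('E')(-524))) = Mul(Add(395933, 235), Add(215491, -524)) = Mul(396168, 214967) = 85163046456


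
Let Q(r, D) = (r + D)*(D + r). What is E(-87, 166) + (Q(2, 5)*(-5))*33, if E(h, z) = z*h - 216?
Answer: -22743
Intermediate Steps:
E(h, z) = -216 + h*z (E(h, z) = h*z - 216 = -216 + h*z)
Q(r, D) = (D + r)**2 (Q(r, D) = (D + r)*(D + r) = (D + r)**2)
E(-87, 166) + (Q(2, 5)*(-5))*33 = (-216 - 87*166) + ((5 + 2)**2*(-5))*33 = (-216 - 14442) + (7**2*(-5))*33 = -14658 + (49*(-5))*33 = -14658 - 245*33 = -14658 - 8085 = -22743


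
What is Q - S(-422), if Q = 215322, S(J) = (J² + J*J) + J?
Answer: -140424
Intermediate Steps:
S(J) = J + 2*J² (S(J) = (J² + J²) + J = 2*J² + J = J + 2*J²)
Q - S(-422) = 215322 - (-422)*(1 + 2*(-422)) = 215322 - (-422)*(1 - 844) = 215322 - (-422)*(-843) = 215322 - 1*355746 = 215322 - 355746 = -140424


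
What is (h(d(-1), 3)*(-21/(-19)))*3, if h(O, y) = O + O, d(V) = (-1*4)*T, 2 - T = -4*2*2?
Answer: -9072/19 ≈ -477.47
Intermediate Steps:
T = 18 (T = 2 - (-4*2)*2 = 2 - (-8)*2 = 2 - 1*(-16) = 2 + 16 = 18)
d(V) = -72 (d(V) = -1*4*18 = -4*18 = -72)
h(O, y) = 2*O
(h(d(-1), 3)*(-21/(-19)))*3 = ((2*(-72))*(-21/(-19)))*3 = -(-3024)*(-1)/19*3 = -144*21/19*3 = -3024/19*3 = -9072/19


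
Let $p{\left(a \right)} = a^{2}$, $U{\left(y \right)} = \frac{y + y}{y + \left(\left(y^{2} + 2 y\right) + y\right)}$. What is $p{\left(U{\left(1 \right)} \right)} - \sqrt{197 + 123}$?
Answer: $\frac{4}{25} - 8 \sqrt{5} \approx -17.729$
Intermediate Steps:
$U{\left(y \right)} = \frac{2 y}{y^{2} + 4 y}$ ($U{\left(y \right)} = \frac{2 y}{y + \left(y^{2} + 3 y\right)} = \frac{2 y}{y^{2} + 4 y}$)
$p{\left(U{\left(1 \right)} \right)} - \sqrt{197 + 123} = \left(\frac{2}{4 + 1}\right)^{2} - \sqrt{197 + 123} = \left(\frac{2}{5}\right)^{2} - \sqrt{320} = \left(2 \cdot \frac{1}{5}\right)^{2} - 8 \sqrt{5} = \left(\frac{2}{5}\right)^{2} - 8 \sqrt{5} = \frac{4}{25} - 8 \sqrt{5}$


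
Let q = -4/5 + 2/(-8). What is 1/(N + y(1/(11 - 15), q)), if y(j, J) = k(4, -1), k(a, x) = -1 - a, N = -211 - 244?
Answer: -1/460 ≈ -0.0021739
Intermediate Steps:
q = -21/20 (q = -4*⅕ + 2*(-⅛) = -⅘ - ¼ = -21/20 ≈ -1.0500)
N = -455
y(j, J) = -5 (y(j, J) = -1 - 1*4 = -1 - 4 = -5)
1/(N + y(1/(11 - 15), q)) = 1/(-455 - 5) = 1/(-460) = -1/460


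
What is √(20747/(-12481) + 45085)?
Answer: √7022873207378/12481 ≈ 212.33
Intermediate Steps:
√(20747/(-12481) + 45085) = √(20747*(-1/12481) + 45085) = √(-20747/12481 + 45085) = √(562685138/12481) = √7022873207378/12481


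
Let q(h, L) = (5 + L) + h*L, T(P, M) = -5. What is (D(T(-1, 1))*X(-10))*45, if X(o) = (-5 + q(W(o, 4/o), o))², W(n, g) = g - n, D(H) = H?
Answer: -2528100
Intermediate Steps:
q(h, L) = 5 + L + L*h (q(h, L) = (5 + L) + L*h = 5 + L + L*h)
X(o) = (o + o*(-o + 4/o))² (X(o) = (-5 + (5 + o + o*(4/o - o)))² = (-5 + (5 + o + o*(-o + 4/o)))² = (o + o*(-o + 4/o))²)
(D(T(-1, 1))*X(-10))*45 = -5*(-4 + (-10)² - 1*(-10))²*45 = -5*(-4 + 100 + 10)²*45 = -5*106²*45 = -5*11236*45 = -56180*45 = -2528100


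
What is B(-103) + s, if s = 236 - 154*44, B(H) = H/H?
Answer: -6539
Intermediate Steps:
B(H) = 1
s = -6540 (s = 236 - 6776 = -6540)
B(-103) + s = 1 - 6540 = -6539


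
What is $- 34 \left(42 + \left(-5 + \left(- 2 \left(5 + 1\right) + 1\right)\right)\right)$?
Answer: $-884$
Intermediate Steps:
$- 34 \left(42 + \left(-5 + \left(- 2 \left(5 + 1\right) + 1\right)\right)\right) = - 34 \left(42 + \left(-5 + \left(\left(-2\right) 6 + 1\right)\right)\right) = - 34 \left(42 + \left(-5 + \left(-12 + 1\right)\right)\right) = - 34 \left(42 - 16\right) = \left(-34\right) 26 = -884$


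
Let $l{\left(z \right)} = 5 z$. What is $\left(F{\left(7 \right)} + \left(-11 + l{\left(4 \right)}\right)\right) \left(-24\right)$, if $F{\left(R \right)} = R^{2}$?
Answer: $-1392$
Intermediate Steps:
$\left(F{\left(7 \right)} + \left(-11 + l{\left(4 \right)}\right)\right) \left(-24\right) = \left(7^{2} + \left(-11 + 5 \cdot 4\right)\right) \left(-24\right) = \left(49 + \left(-11 + 20\right)\right) \left(-24\right) = \left(49 + 9\right) \left(-24\right) = 58 \left(-24\right) = -1392$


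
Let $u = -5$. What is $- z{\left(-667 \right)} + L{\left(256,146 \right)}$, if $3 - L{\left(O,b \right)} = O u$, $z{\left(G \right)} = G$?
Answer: $1950$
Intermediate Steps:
$L{\left(O,b \right)} = 3 + 5 O$ ($L{\left(O,b \right)} = 3 - O \left(-5\right) = 3 - - 5 O = 3 + 5 O$)
$- z{\left(-667 \right)} + L{\left(256,146 \right)} = \left(-1\right) \left(-667\right) + \left(3 + 5 \cdot 256\right) = 667 + \left(3 + 1280\right) = 667 + 1283 = 1950$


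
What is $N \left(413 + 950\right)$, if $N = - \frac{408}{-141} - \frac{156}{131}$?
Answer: $\frac{304036}{131} \approx 2320.9$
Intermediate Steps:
$N = \frac{10484}{6157}$ ($N = \left(-408\right) \left(- \frac{1}{141}\right) - \frac{156}{131} = \frac{136}{47} - \frac{156}{131} = \frac{10484}{6157} \approx 1.7028$)
$N \left(413 + 950\right) = \frac{10484 \left(413 + 950\right)}{6157} = \frac{10484}{6157} \cdot 1363 = \frac{304036}{131}$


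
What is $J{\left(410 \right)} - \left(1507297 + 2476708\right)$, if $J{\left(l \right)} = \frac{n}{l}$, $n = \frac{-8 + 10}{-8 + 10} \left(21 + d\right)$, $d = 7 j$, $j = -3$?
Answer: $-3984005$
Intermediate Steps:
$d = -21$ ($d = 7 \left(-3\right) = -21$)
$n = 0$ ($n = \frac{-8 + 10}{-8 + 10} \left(21 - 21\right) = \frac{2}{2} \cdot 0 = 2 \cdot \frac{1}{2} \cdot 0 = 1 \cdot 0 = 0$)
$J{\left(l \right)} = 0$ ($J{\left(l \right)} = \frac{0}{l} = 0$)
$J{\left(410 \right)} - \left(1507297 + 2476708\right) = 0 - \left(1507297 + 2476708\right) = 0 - 3984005 = -3984005$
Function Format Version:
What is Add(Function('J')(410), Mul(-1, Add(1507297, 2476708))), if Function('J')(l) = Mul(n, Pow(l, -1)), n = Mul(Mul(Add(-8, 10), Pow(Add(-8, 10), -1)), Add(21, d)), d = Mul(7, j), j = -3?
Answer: -3984005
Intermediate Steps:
d = -21 (d = Mul(7, -3) = -21)
n = 0 (n = Mul(Mul(Add(-8, 10), Pow(Add(-8, 10), -1)), Add(21, -21)) = Mul(Mul(2, Pow(2, -1)), 0) = Mul(Mul(2, Rational(1, 2)), 0) = Mul(1, 0) = 0)
Function('J')(l) = 0 (Function('J')(l) = Mul(0, Pow(l, -1)) = 0)
Add(Function('J')(410), Mul(-1, Add(1507297, 2476708))) = Add(0, Mul(-1, Add(1507297, 2476708))) = Add(0, Mul(-1, 3984005)) = Add(0, -3984005) = -3984005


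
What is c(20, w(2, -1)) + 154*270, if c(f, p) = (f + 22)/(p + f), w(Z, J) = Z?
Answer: 457401/11 ≈ 41582.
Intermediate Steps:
c(f, p) = (22 + f)/(f + p)
c(20, w(2, -1)) + 154*270 = (22 + 20)/(20 + 2) + 154*270 = 42/22 + 41580 = (1/22)*42 + 41580 = 21/11 + 41580 = 457401/11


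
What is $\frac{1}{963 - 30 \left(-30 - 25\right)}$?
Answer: $\frac{1}{2613} \approx 0.0003827$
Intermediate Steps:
$\frac{1}{963 - 30 \left(-30 - 25\right)} = \frac{1}{963 - -1650} = \frac{1}{963 + 1650} = \frac{1}{2613}$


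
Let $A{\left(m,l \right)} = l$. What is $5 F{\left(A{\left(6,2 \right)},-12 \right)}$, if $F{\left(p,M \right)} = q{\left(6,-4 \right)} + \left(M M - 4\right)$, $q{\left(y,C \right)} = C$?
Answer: $680$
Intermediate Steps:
$F{\left(p,M \right)} = -8 + M^{2}$ ($F{\left(p,M \right)} = -4 + \left(M M - 4\right) = -4 + \left(M^{2} - 4\right) = -4 + \left(-4 + M^{2}\right) = -8 + M^{2}$)
$5 F{\left(A{\left(6,2 \right)},-12 \right)} = 5 \left(-8 + \left(-12\right)^{2}\right) = 5 \left(-8 + 144\right) = 5 \cdot 136 = 680$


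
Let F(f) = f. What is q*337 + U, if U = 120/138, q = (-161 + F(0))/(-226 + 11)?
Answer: 1252211/4945 ≈ 253.23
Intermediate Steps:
q = 161/215 (q = (-161 + 0)/(-226 + 11) = -161/(-215) = -161*(-1/215) = 161/215 ≈ 0.74884)
U = 20/23 (U = 120*(1/138) = 20/23 ≈ 0.86957)
q*337 + U = (161/215)*337 + 20/23 = 54257/215 + 20/23 = 1252211/4945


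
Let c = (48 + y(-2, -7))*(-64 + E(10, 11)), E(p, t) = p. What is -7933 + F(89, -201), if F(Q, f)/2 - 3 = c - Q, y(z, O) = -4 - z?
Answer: -13073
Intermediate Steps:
c = -2484 (c = (48 + (-4 - 1*(-2)))*(-64 + 10) = (48 + (-4 + 2))*(-54) = (48 - 2)*(-54) = 46*(-54) = -2484)
F(Q, f) = -4962 - 2*Q (F(Q, f) = 6 + 2*(-2484 - Q) = 6 + (-4968 - 2*Q) = -4962 - 2*Q)
-7933 + F(89, -201) = -7933 + (-4962 - 2*89) = -7933 + (-4962 - 178) = -7933 - 5140 = -13073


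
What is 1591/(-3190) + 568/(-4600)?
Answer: -228263/366850 ≈ -0.62222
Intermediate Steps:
1591/(-3190) + 568/(-4600) = 1591*(-1/3190) + 568*(-1/4600) = -1591/3190 - 71/575 = -228263/366850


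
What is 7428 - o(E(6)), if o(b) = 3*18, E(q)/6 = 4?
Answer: 7374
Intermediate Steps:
E(q) = 24 (E(q) = 6*4 = 24)
o(b) = 54
7428 - o(E(6)) = 7428 - 1*54 = 7428 - 54 = 7374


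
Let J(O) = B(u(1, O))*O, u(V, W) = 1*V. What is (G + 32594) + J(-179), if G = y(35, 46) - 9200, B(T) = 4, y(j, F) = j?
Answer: 22713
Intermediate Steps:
u(V, W) = V
J(O) = 4*O
G = -9165 (G = 35 - 9200 = -9165)
(G + 32594) + J(-179) = (-9165 + 32594) + 4*(-179) = 23429 - 716 = 22713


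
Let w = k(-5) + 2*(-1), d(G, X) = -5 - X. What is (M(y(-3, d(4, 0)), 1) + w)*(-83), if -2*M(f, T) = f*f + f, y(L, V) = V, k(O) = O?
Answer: 1411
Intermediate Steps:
M(f, T) = -f/2 - f²/2 (M(f, T) = -(f*f + f)/2 = -(f² + f)/2 = -(f + f²)/2 = -f/2 - f²/2)
w = -7 (w = -5 + 2*(-1) = -5 - 2 = -7)
(M(y(-3, d(4, 0)), 1) + w)*(-83) = (-(-5 - 1*0)*(1 + (-5 - 1*0))/2 - 7)*(-83) = (-(-5 + 0)*(1 + (-5 + 0))/2 - 7)*(-83) = (-½*(-5)*(1 - 5) - 7)*(-83) = (-½*(-5)*(-4) - 7)*(-83) = (-10 - 7)*(-83) = -17*(-83) = 1411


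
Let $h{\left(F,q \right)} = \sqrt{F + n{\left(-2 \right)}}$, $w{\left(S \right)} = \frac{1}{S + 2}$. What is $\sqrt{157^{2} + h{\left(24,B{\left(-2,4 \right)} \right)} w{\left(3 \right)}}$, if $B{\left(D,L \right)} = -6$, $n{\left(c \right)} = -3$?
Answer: $\frac{\sqrt{616225 + 5 \sqrt{21}}}{5} \approx 157.0$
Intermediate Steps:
$w{\left(S \right)} = \frac{1}{2 + S}$
$h{\left(F,q \right)} = \sqrt{-3 + F}$ ($h{\left(F,q \right)} = \sqrt{F - 3} = \sqrt{-3 + F}$)
$\sqrt{157^{2} + h{\left(24,B{\left(-2,4 \right)} \right)} w{\left(3 \right)}} = \sqrt{157^{2} + \frac{\sqrt{-3 + 24}}{2 + 3}} = \sqrt{24649 + \frac{\sqrt{21}}{5}}$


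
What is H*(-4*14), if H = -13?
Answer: 728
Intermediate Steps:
H*(-4*14) = -(-52)*14 = -13*(-56) = 728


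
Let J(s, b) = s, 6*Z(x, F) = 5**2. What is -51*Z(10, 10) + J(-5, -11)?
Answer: -435/2 ≈ -217.50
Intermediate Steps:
Z(x, F) = 25/6 (Z(x, F) = (1/6)*5**2 = (1/6)*25 = 25/6)
-51*Z(10, 10) + J(-5, -11) = -51*25/6 - 5 = -425/2 - 5 = -435/2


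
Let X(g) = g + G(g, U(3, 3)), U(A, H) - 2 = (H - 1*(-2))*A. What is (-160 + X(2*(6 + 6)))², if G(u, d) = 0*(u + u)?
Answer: 18496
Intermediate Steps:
U(A, H) = 2 + A*(2 + H) (U(A, H) = 2 + (H - 1*(-2))*A = 2 + (H + 2)*A = 2 + (2 + H)*A = 2 + A*(2 + H))
G(u, d) = 0 (G(u, d) = 0*(2*u) = 0)
X(g) = g (X(g) = g + 0 = g)
(-160 + X(2*(6 + 6)))² = (-160 + 2*(6 + 6))² = (-160 + 2*12)² = (-160 + 24)² = (-136)² = 18496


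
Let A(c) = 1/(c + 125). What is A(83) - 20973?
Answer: -4362383/208 ≈ -20973.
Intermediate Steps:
A(c) = 1/(125 + c)
A(83) - 20973 = 1/(125 + 83) - 20973 = 1/208 - 20973 = -4362383/208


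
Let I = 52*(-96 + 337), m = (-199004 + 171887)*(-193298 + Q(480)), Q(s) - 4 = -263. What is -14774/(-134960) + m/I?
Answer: 28262158297/67480 ≈ 4.1882e+5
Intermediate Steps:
Q(s) = -259 (Q(s) = 4 - 263 = -259)
m = 5248685169 (m = (-199004 + 171887)*(-193298 - 259) = -27117*(-193557) = 5248685169)
I = 12532 (I = 52*241 = 12532)
-14774/(-134960) + m/I = -14774/(-134960) + 5248685169/12532 = -14774*(-1/134960) + 5248685169*(1/12532) = 7387/67480 + 403745013/964 = 28262158297/67480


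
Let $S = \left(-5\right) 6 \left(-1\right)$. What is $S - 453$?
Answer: $-423$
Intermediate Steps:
$S = 30$ ($S = \left(-30\right) \left(-1\right) = 30$)
$S - 453 = 30 - 453 = -423$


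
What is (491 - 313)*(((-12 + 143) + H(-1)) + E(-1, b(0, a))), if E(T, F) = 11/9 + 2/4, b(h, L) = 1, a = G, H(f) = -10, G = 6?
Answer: 196601/9 ≈ 21845.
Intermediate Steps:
a = 6
E(T, F) = 31/18 (E(T, F) = 11*(⅑) + 2*(¼) = 11/9 + ½ = 31/18)
(491 - 313)*(((-12 + 143) + H(-1)) + E(-1, b(0, a))) = (491 - 313)*(((-12 + 143) - 10) + 31/18) = 178*((131 - 10) + 31/18) = 178*(121 + 31/18) = 178*(2209/18) = 196601/9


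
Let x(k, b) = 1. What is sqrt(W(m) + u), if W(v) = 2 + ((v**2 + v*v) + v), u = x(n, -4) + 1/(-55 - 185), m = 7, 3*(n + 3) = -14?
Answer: sqrt(388785)/60 ≈ 10.392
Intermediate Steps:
n = -23/3 (n = -3 + (1/3)*(-14) = -3 - 14/3 = -23/3 ≈ -7.6667)
u = 239/240 (u = 1 + 1/(-55 - 185) = 1 + 1/(-240) = 1 - 1/240 = 239/240 ≈ 0.99583)
W(v) = 2 + v + 2*v**2 (W(v) = 2 + ((v**2 + v**2) + v) = 2 + (2*v**2 + v) = 2 + (v + 2*v**2) = 2 + v + 2*v**2)
sqrt(W(m) + u) = sqrt((2 + 7 + 2*7**2) + 239/240) = sqrt((2 + 7 + 2*49) + 239/240) = sqrt((2 + 7 + 98) + 239/240) = sqrt(107 + 239/240) = sqrt(25919/240) = sqrt(388785)/60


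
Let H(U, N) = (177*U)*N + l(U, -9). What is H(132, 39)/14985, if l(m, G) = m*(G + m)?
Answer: 103048/1665 ≈ 61.891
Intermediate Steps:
H(U, N) = U*(-9 + U) + 177*N*U (H(U, N) = (177*U)*N + U*(-9 + U) = 177*N*U + U*(-9 + U) = U*(-9 + U) + 177*N*U)
H(132, 39)/14985 = (132*(-9 + 132 + 177*39))/14985 = (132*(-9 + 132 + 6903))*(1/14985) = (132*7026)*(1/14985) = 927432*(1/14985) = 103048/1665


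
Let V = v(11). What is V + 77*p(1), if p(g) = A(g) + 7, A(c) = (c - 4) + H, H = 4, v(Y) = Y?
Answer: 627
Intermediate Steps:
A(c) = c (A(c) = (c - 4) + 4 = (-4 + c) + 4 = c)
p(g) = 7 + g (p(g) = g + 7 = 7 + g)
V = 11
V + 77*p(1) = 11 + 77*(7 + 1) = 11 + 77*8 = 11 + 616 = 627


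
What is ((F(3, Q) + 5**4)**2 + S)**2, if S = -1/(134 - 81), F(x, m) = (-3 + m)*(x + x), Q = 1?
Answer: 396637337051536/2809 ≈ 1.4120e+11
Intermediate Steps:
F(x, m) = 2*x*(-3 + m) (F(x, m) = (-3 + m)*(2*x) = 2*x*(-3 + m))
S = -1/53 ≈ -0.018868
((F(3, Q) + 5**4)**2 + S)**2 = ((2*3*(-3 + 1) + 5**4)**2 - 1/53)**2 = ((2*3*(-2) + 625)**2 - 1/53)**2 = ((-12 + 625)**2 - 1/53)**2 = (613**2 - 1/53)**2 = (375769 - 1/53)**2 = (19915756/53)**2 = 396637337051536/2809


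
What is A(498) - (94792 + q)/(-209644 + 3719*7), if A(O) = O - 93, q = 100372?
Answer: 74557619/183611 ≈ 406.06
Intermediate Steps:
A(O) = -93 + O
A(498) - (94792 + q)/(-209644 + 3719*7) = (-93 + 498) - (94792 + 100372)/(-209644 + 3719*7) = 405 - 195164/(-209644 + 26033) = 405 - 195164/(-183611) = 405 - 195164*(-1)/183611 = 405 - 1*(-195164/183611) = 405 + 195164/183611 = 74557619/183611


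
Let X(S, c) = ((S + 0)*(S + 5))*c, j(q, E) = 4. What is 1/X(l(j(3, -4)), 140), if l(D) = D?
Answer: 1/5040 ≈ 0.00019841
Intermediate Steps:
X(S, c) = S*c*(5 + S) (X(S, c) = (S*(5 + S))*c = S*c*(5 + S))
1/X(l(j(3, -4)), 140) = 1/(4*140*(5 + 4)) = 1/(4*140*9) = 1/5040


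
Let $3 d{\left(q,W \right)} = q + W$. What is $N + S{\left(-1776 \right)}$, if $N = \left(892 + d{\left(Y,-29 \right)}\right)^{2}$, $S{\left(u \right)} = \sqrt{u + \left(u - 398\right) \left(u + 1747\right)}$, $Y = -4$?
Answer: $776161 + \sqrt{61270} \approx 7.7641 \cdot 10^{5}$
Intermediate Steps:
$d{\left(q,W \right)} = \frac{W}{3} + \frac{q}{3}$ ($d{\left(q,W \right)} = \frac{q + W}{3} = \frac{W + q}{3} = \frac{W}{3} + \frac{q}{3}$)
$S{\left(u \right)} = \sqrt{u + \left(-398 + u\right) \left(1747 + u\right)}$
$N = 776161$ ($N = \left(892 + \left(\frac{1}{3} \left(-29\right) + \frac{1}{3} \left(-4\right)\right)\right)^{2} = \left(892 - 11\right)^{2} = 881^{2} = 776161$)
$N + S{\left(-1776 \right)} = 776161 + \sqrt{-695306 + \left(-1776\right)^{2} + 1350 \left(-1776\right)} = 776161 + \sqrt{-695306 + 3154176 - 2397600} = 776161 + \sqrt{61270}$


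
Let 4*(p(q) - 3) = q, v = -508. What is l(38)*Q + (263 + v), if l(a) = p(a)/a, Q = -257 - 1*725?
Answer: -21585/38 ≈ -568.03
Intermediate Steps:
p(q) = 3 + q/4
Q = -982 (Q = -257 - 725 = -982)
l(a) = (3 + a/4)/a
l(38)*Q + (263 + v) = ((1/4)*(12 + 38)/38)*(-982) + (263 - 508) = ((1/4)*(1/38)*50)*(-982) - 245 = (25/76)*(-982) - 245 = -12275/38 - 245 = -21585/38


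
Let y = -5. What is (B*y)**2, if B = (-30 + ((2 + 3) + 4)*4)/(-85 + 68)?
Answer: 900/289 ≈ 3.1142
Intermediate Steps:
B = -6/17 (B = (-30 + (5 + 4)*4)/(-17) = (-30 + 9*4)*(-1/17) = (-30 + 36)*(-1/17) = 6*(-1/17) = -6/17 ≈ -0.35294)
(B*y)**2 = (-6/17*(-5))**2 = (30/17)**2 = 900/289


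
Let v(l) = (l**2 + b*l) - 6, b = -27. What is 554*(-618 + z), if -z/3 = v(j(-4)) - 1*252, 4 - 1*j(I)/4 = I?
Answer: -179496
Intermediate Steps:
j(I) = 16 - 4*I
v(l) = -6 + l**2 - 27*l (v(l) = (l**2 - 27*l) - 6 = -6 + l**2 - 27*l)
z = 294 (z = -3*((-6 + (16 - 4*(-4))**2 - 27*(16 - 4*(-4))) - 1*252) = -3*((-6 + (16 + 16)**2 - 27*(16 + 16)) - 252) = -3*((-6 + 32**2 - 27*32) - 252) = -3*((-6 + 1024 - 864) - 252) = -3*(154 - 252) = -3*(-98) = 294)
554*(-618 + z) = 554*(-618 + 294) = 554*(-324) = -179496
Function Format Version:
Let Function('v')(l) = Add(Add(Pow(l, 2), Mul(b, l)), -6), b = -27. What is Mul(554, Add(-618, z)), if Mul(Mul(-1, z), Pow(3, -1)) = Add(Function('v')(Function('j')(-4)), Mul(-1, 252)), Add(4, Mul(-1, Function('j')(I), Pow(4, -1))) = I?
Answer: -179496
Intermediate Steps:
Function('j')(I) = Add(16, Mul(-4, I))
Function('v')(l) = Add(-6, Pow(l, 2), Mul(-27, l)) (Function('v')(l) = Add(Add(Pow(l, 2), Mul(-27, l)), -6) = Add(-6, Pow(l, 2), Mul(-27, l)))
z = 294 (z = Mul(-3, Add(Add(-6, Pow(Add(16, Mul(-4, -4)), 2), Mul(-27, Add(16, Mul(-4, -4)))), Mul(-1, 252))) = Mul(-3, Add(Add(-6, Pow(Add(16, 16), 2), Mul(-27, Add(16, 16))), -252)) = Mul(-3, Add(Add(-6, Pow(32, 2), Mul(-27, 32)), -252)) = Mul(-3, Add(Add(-6, 1024, -864), -252)) = Mul(-3, Add(154, -252)) = Mul(-3, -98) = 294)
Mul(554, Add(-618, z)) = Mul(554, Add(-618, 294)) = Mul(554, -324) = -179496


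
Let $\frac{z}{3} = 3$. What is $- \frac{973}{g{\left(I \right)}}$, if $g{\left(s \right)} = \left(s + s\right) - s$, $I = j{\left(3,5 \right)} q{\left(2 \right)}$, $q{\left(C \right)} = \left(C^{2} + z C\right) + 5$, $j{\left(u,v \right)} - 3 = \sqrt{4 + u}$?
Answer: $- \frac{973}{18} + \frac{973 \sqrt{7}}{54} \approx -6.383$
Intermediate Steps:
$z = 9$ ($z = 3 \cdot 3 = 9$)
$j{\left(u,v \right)} = 3 + \sqrt{4 + u}$
$q{\left(C \right)} = 5 + C^{2} + 9 C$ ($q{\left(C \right)} = \left(C^{2} + 9 C\right) + 5 = 5 + C^{2} + 9 C$)
$I = 81 + 27 \sqrt{7}$ ($I = \left(3 + \sqrt{4 + 3}\right) \left(5 + 2^{2} + 9 \cdot 2\right) = \left(3 + \sqrt{7}\right) \left(5 + 4 + 18\right) = \left(3 + \sqrt{7}\right) 27 = 81 + 27 \sqrt{7} \approx 152.44$)
$g{\left(s \right)} = s$ ($g{\left(s \right)} = 2 s - s = s$)
$- \frac{973}{g{\left(I \right)}} = - \frac{973}{81 + 27 \sqrt{7}}$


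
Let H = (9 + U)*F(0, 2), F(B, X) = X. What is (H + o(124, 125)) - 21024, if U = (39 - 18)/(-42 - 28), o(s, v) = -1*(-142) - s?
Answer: -104943/5 ≈ -20989.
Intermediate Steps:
o(s, v) = 142 - s
U = -3/10 (U = 21/(-70) = 21*(-1/70) = -3/10 ≈ -0.30000)
H = 87/5 (H = (9 - 3/10)*2 = (87/10)*2 = 87/5 ≈ 17.400)
(H + o(124, 125)) - 21024 = (87/5 + (142 - 1*124)) - 21024 = (87/5 + (142 - 124)) - 21024 = (87/5 + 18) - 21024 = 177/5 - 21024 = -104943/5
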